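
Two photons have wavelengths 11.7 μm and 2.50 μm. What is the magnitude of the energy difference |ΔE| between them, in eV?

0.390 eV

Using E = hc/λ: E₁ = 1.698e-20 J, E₂ = 7.946e-20 J.
|ΔE| = |1.698e-20 − 7.946e-20| = 6.25e-20 J = 0.390 eV.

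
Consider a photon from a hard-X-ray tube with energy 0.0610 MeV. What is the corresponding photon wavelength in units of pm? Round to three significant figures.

In SI units: E = 0.0610 MeV = 9.7733e-15 J.
For a photon λ = hc/E, so λ = 2.033e-11 m.
Converting to pm: λ = 20.33 pm ≈ 20.3 pm.

20.3 pm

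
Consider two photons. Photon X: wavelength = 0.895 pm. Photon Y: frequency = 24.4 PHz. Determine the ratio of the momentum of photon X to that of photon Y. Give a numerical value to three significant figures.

p_X = 7.403e-22 kg·m/s (from wavelength = 0.895 pm, via p = h/λ).
p_Y = 5.393e-26 kg·m/s (from frequency = 24.4 PHz, via p = hf/c).
Ratio = 7.403e-22 / 5.393e-26 = 1.37e4.

1.37e4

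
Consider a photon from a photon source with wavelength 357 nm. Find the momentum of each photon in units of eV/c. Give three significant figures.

3.47 eV/c

(h = 6.62607015e-34 J·s, c = 2.99792458e8 m/s, 1 eV = 1.602176634e-19 J.)
First convert: λ = 357 nm = 3.57e-7 m.
For a photon p = h/λ, so p = 1.856e-27 kg·m/s.
Converting to eV/c: p = 3.473 eV/c ≈ 3.47 eV/c.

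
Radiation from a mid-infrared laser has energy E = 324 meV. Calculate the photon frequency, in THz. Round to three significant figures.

Use h = 6.62607015e-34 J·s, 1 eV = 1.602176634e-19 J.
In SI units: E = 324 meV = 5.1911e-20 J.
The photon relation is f = E/h, giving f = 7.834e13 Hz.
Converting to THz: f = 78.34 THz ≈ 78.3 THz.

78.3 THz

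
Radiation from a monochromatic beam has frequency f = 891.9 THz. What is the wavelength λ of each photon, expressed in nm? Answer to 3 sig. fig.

First convert: f = 891.9 THz = 8.919e14 Hz.
The photon relation is λ = c/f, giving λ = 3.361e-7 m.
Converting to nm: λ = 336.1 nm ≈ 336 nm.

336 nm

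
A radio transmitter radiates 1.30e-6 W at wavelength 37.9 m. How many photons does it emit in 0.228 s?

Total energy: E_total = P·t = 1.30e-6 × 0.228 = 2.964e-7 J.
Per-photon energy: E = 5.241e-27 J.
N = E_total / E_photon = 5.66e19.

5.66e19 photons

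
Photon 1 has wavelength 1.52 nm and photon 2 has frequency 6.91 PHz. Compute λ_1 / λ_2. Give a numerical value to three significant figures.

0.0350

λ_1 = 1.520·10^-9 m (from wavelength = 1.52 nm, via λ given directly).
λ_2 = 4.339·10^-8 m (from frequency = 6.91 PHz, via λ = c/f).
Ratio = 1.520·10^-9 / 4.339·10^-8 = 0.0350.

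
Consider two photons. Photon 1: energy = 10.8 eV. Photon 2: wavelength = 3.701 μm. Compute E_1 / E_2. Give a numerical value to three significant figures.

32.2

E_1 = 1.730e-18 J (from energy = 10.8 eV, via E given directly).
E_2 = 5.367e-20 J (from wavelength = 3.701 μm, via E = hc/λ).
Ratio = 1.730e-18 / 5.367e-20 = 32.2.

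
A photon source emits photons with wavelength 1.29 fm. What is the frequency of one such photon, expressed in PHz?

2.32 × 10^8 PHz

Take c = 2.99792458 × 10^8 m/s.
Convert to SI: λ = 1.29 fm = 1.29 × 10^-15 m.
Apply f = c/λ: f = 2.324 × 10^23 Hz.
Converting to PHz: f = 2.324 × 10^8 PHz ≈ 2.32 × 10^8 PHz.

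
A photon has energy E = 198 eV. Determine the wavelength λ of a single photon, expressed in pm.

6260 pm

In SI units: E = 198 eV = 3.1723e-17 J.
For a photon λ = hc/E, so λ = 6.262e-9 m.
Converting to pm: λ = 6262 pm ≈ 6260 pm.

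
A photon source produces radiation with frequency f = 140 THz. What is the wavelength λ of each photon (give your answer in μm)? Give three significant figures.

First convert: f = 140 THz = 1.4 × 10^14 Hz.
For a photon λ = c/f, so λ = 2.141 × 10^-6 m.
Converting to μm: λ = 2.141 μm ≈ 2.14 μm.

2.14 μm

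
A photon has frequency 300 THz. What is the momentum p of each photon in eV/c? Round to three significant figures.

1.24 eV/c

In SI units: f = 300 THz = 3.0 × 10^14 Hz.
Since p = hf/c for a photon, p = 6.631 × 10^-28 kg·m/s.
Converting to eV/c: p = 1.241 eV/c ≈ 1.24 eV/c.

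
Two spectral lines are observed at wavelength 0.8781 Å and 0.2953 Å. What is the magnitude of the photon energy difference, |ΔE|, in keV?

Using E = hc/λ: E₁ = 2.2622e-15 J, E₂ = 6.7269e-15 J.
|ΔE| = |2.2622e-15 − 6.7269e-15| = 4.46e-15 J = 27.9 keV.

27.9 keV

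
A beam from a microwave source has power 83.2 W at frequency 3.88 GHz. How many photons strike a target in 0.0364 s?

Total energy: E_total = P·t = 83.2 × 0.0364 = 3.028 J.
Per-photon energy: E = 2.571 × 10^-24 J.
N = E_total / E_photon = 1.18 × 10^24.

1.18 × 10^24 photons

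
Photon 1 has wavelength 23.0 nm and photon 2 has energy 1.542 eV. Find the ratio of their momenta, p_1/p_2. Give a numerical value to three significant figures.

35.0

p_1 = 2.881e-26 kg·m/s (from wavelength = 23.0 nm, via p = h/λ).
p_2 = 8.241e-28 kg·m/s (from energy = 1.542 eV, via p = E/c).
Ratio = 2.881e-26 / 8.241e-28 = 35.0.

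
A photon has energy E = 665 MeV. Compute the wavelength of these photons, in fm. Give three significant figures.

1.86 fm

Convert to SI: E = 665 MeV = 1.0654·10^-10 J.
The photon relation is λ = hc/E, giving λ = 1.864·10^-15 m.
Converting to fm: λ = 1.864 fm ≈ 1.86 fm.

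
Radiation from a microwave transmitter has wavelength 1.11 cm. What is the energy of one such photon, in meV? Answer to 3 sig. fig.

(h = 6.62607015·10^-34 J·s, c = 2.99792458·10^8 m/s, 1 eV = 1.602176634·10^-19 J.)
In SI units: λ = 1.11 cm = 0.0111 m.
Apply E = hc/λ: E = 1.790·10^-23 J.
Converting to meV: E = 0.1117 meV ≈ 0.112 meV.

0.112 meV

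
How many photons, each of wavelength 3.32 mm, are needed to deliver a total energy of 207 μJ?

3.46 × 10^18 photons

Per-photon energy: E = 5.983 × 10^-23 J (from wavelength = 3.32 mm).
N = E_total / E_photon = 2.07 × 10^-4 J / 5.983 × 10^-23 J = 3.46 × 10^18.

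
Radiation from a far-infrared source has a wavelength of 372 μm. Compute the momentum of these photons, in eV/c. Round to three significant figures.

3.33e-3 eV/c

(h = 6.62607015e-34 J·s, c = 2.99792458e8 m/s, 1 eV = 1.602176634e-19 J.)
Convert to SI: λ = 372 μm = 3.72e-4 m.
Since p = h/λ for a photon, p = 1.781e-30 kg·m/s.
Converting to eV/c: p = 0.003333 eV/c ≈ 3.33e-3 eV/c.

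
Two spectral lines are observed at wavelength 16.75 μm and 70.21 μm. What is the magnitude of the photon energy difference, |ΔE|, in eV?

Using E = hc/λ: E₁ = 1.1859 × 10^-20 J, E₂ = 2.8293 × 10^-21 J.
|ΔE| = |1.1859 × 10^-20 − 2.8293 × 10^-21| = 9.03 × 10^-21 J = 0.0564 eV.

0.0564 eV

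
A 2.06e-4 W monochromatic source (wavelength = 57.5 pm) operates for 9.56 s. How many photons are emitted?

Total energy: E_total = P·t = 2.06e-4 × 9.56 = 0.001969 J.
Per-photon energy: E = 3.455e-15 J.
N = E_total / E_photon = 5.70e11.

5.70e11 photons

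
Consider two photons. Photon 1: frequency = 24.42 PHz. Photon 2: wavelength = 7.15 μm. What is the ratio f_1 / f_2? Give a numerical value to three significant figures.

f_1 = 2.442e16 Hz (from frequency = 24.42 PHz, via f given directly).
f_2 = 4.193e13 Hz (from wavelength = 7.15 μm, via f = c/λ).
Ratio = 2.442e16 / 4.193e13 = 582.

582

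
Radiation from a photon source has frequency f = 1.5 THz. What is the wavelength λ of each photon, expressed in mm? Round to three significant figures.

0.200 mm

Convert to SI: f = 1.5 THz = 1.5e12 Hz.
Apply λ = c/f: λ = 1.999e-4 m.
Converting to mm: λ = 0.1999 mm ≈ 0.200 mm.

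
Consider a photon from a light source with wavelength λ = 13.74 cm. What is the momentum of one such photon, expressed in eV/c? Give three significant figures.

First convert: λ = 13.74 cm = 0.1374 m.
For a photon p = h/λ, so p = 4.822 × 10^-33 kg·m/s.
Converting to eV/c: p = 9.024 × 10^-6 eV/c ≈ 9.02 × 10^-6 eV/c.

9.02 × 10^-6 eV/c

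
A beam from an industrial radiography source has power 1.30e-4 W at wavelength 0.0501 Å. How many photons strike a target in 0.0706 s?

Total energy: E_total = P·t = 1.30e-4 × 0.0706 = 9.178e-6 J.
Per-photon energy: E = 3.965e-14 J.
N = E_total / E_photon = 2.31e8.

2.31e8 photons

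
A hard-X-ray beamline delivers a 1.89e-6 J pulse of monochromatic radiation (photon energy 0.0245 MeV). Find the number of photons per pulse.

4.81e8 photons

Per-photon energy: E = 3.925e-15 J (from energy = 0.0245 MeV).
N = E_total / E_photon = 1.89e-6 J / 3.925e-15 J = 4.81e8.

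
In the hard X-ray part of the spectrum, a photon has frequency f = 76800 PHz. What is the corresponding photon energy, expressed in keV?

318 keV

Take h = 6.62607015 × 10^-34 J·s, 1 eV = 1.602176634 × 10^-19 J.
First convert: f = 76800 PHz = 7.68 × 10^19 Hz.
Apply E = hf: E = 5.089 × 10^-14 J.
Converting to keV: E = 317.6 keV ≈ 318 keV.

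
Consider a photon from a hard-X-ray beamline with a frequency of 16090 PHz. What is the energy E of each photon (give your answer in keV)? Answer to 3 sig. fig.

(h = 6.62607015e-34 J·s, 1 eV = 1.602176634e-19 J.)
First convert: f = 16090 PHz = 1.609e19 Hz.
Apply E = hf: E = 1.066e-14 J.
Converting to keV: E = 66.54 keV ≈ 66.5 keV.

66.5 keV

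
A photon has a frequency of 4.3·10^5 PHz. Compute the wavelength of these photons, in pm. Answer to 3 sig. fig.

0.697 pm

(c = 2.99792458·10^8 m/s.)
In SI units: f = 4.3·10^5 PHz = 4.3·10^20 Hz.
Since λ = c/f for a photon, λ = 6.972·10^-13 m.
Converting to pm: λ = 0.6972 pm ≈ 0.697 pm.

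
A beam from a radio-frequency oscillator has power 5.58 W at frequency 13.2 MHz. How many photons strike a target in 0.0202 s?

1.29·10^25 photons

Total energy: E_total = P·t = 5.58 × 0.0202 = 0.1127 J.
Per-photon energy: E = 8.746·10^-27 J.
N = E_total / E_photon = 1.29·10^25.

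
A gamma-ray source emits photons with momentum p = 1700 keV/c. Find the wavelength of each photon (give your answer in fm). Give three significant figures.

Use h = 6.62607015 × 10^-34 J·s, c = 2.99792458 × 10^8 m/s, 1 eV = 1.602176634 × 10^-19 J.
First convert: p = 1700 keV/c = 9.0853 × 10^-22 kg·m/s.
Apply λ = h/p: λ = 7.293 × 10^-13 m.
Converting to fm: λ = 729.3 fm ≈ 729 fm.

729 fm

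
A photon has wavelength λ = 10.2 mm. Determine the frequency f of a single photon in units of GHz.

Take c = 2.99792458 × 10^8 m/s.
Convert to SI: λ = 10.2 mm = 0.0102 m.
The photon relation is f = c/λ, giving f = 2.939 × 10^10 Hz.
Converting to GHz: f = 29.39 GHz ≈ 29.4 GHz.

29.4 GHz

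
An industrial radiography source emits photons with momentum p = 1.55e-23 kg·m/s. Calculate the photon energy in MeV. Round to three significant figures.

0.0290 MeV

Take c = 2.99792458e8 m/s, 1 eV = 1.602176634e-19 J.
Since E = pc for a photon, E = 4.647e-15 J.
Converting to MeV: E = 0.02900 MeV ≈ 0.0290 MeV.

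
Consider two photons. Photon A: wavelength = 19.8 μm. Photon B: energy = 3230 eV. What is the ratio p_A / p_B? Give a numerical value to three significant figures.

1.94·10^-5

p_A = 3.347·10^-29 kg·m/s (from wavelength = 19.8 μm, via p = h/λ).
p_B = 1.726·10^-24 kg·m/s (from energy = 3230 eV, via p = E/c).
Ratio = 3.347·10^-29 / 1.726·10^-24 = 1.94·10^-5.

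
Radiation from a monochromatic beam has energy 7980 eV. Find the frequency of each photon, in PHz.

1930 PHz

Use h = 6.62607015 × 10^-34 J·s, 1 eV = 1.602176634 × 10^-19 J.
In SI units: E = 7980 eV = 1.2785 × 10^-15 J.
For a photon f = E/h, so f = 1.930 × 10^18 Hz.
Converting to PHz: f = 1930 PHz ≈ 1930 PHz.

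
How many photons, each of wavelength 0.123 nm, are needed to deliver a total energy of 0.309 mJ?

Per-photon energy: E = 1.615e-15 J (from wavelength = 0.123 nm).
N = E_total / E_photon = 3.09e-4 J / 1.615e-15 J = 1.91e11.

1.91e11 photons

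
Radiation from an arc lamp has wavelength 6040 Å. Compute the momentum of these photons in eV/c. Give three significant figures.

(h = 6.62607015e-34 J·s, c = 2.99792458e8 m/s, 1 eV = 1.602176634e-19 J.)
Convert to SI: λ = 6040 Å = 6.04e-7 m.
Since p = h/λ for a photon, p = 1.097e-27 kg·m/s.
Converting to eV/c: p = 2.053 eV/c ≈ 2.05 eV/c.

2.05 eV/c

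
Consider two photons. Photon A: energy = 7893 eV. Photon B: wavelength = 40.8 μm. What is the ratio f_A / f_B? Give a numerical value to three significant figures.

f_A = 1.909e18 Hz (from energy = 7893 eV, via f = E/h).
f_B = 7.348e12 Hz (from wavelength = 40.8 μm, via f = c/λ).
Ratio = 1.909e18 / 7.348e12 = 2.60e5.

2.60e5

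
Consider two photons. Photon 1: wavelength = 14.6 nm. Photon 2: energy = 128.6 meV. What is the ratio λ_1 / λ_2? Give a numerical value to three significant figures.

λ_1 = 1.460 × 10^-8 m (from wavelength = 14.6 nm, via λ given directly).
λ_2 = 9.641 × 10^-6 m (from energy = 128.6 meV, via λ = hc/E).
Ratio = 1.460 × 10^-8 / 9.641 × 10^-6 = 1.51 × 10^-3.

1.51 × 10^-3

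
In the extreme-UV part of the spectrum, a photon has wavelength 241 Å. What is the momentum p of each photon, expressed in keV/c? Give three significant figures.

Use h = 6.62607015 × 10^-34 J·s, c = 2.99792458 × 10^8 m/s, 1 eV = 1.602176634 × 10^-19 J.
Convert to SI: λ = 241 Å = 2.41 × 10^-8 m.
Since p = h/λ for a photon, p = 2.749 × 10^-26 kg·m/s.
Converting to keV/c: p = 0.05145 keV/c ≈ 0.0514 keV/c.

0.0514 keV/c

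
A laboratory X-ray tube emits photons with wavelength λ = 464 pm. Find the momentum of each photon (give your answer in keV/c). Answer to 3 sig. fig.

Use h = 6.62607015 × 10^-34 J·s, c = 2.99792458 × 10^8 m/s, 1 eV = 1.602176634 × 10^-19 J.
Convert to SI: λ = 464 pm = 4.64 × 10^-10 m.
The photon relation is p = h/λ, giving p = 1.428 × 10^-24 kg·m/s.
Converting to keV/c: p = 2.672 keV/c ≈ 2.67 keV/c.

2.67 keV/c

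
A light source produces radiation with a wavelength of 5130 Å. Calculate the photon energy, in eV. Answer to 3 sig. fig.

(h = 6.62607015 × 10^-34 J·s, c = 2.99792458 × 10^8 m/s, 1 eV = 1.602176634 × 10^-19 J.)
First convert: λ = 5130 Å = 5.13 × 10^-7 m.
The photon relation is E = hc/λ, giving E = 3.872 × 10^-19 J.
Converting to eV: E = 2.417 eV ≈ 2.42 eV.

2.42 eV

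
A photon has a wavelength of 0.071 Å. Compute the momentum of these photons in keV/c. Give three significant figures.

Take h = 6.62607015e-34 J·s, c = 2.99792458e8 m/s, 1 eV = 1.602176634e-19 J.
First convert: λ = 0.071 Å = 7.1e-12 m.
The photon relation is p = h/λ, giving p = 9.332e-23 kg·m/s.
Converting to keV/c: p = 174.6 keV/c ≈ 175 keV/c.

175 keV/c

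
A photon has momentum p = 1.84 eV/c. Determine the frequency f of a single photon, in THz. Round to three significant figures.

445 THz

Convert to SI: p = 1.84 eV/c = 9.8335 × 10^-28 kg·m/s.
Since f = pc/h for a photon, f = 4.449 × 10^14 Hz.
Converting to THz: f = 444.9 THz ≈ 445 THz.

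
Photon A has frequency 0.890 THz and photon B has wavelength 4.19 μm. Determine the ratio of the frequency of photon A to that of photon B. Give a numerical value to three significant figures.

0.0124

f_A = 8.900e11 Hz (from frequency = 0.890 THz, via f given directly).
f_B = 7.155e13 Hz (from wavelength = 4.19 μm, via f = c/λ).
Ratio = 8.900e11 / 7.155e13 = 0.0124.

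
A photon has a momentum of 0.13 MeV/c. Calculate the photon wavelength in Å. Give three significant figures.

0.0954 Å

First convert: p = 0.13 MeV/c = 6.9476 × 10^-23 kg·m/s.
For a photon λ = h/p, so λ = 9.537 × 10^-12 m.
Converting to Å: λ = 0.09537 Å ≈ 0.0954 Å.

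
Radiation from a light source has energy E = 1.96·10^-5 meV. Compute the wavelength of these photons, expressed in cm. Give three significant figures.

(h = 6.62607015·10^-34 J·s, c = 2.99792458·10^8 m/s, 1 eV = 1.602176634·10^-19 J.)
First convert: E = 1.96·10^-5 meV = 3.1403·10^-27 J.
Since λ = hc/E for a photon, λ = 63.26 m.
Converting to cm: λ = 6326 cm ≈ 6330 cm.

6330 cm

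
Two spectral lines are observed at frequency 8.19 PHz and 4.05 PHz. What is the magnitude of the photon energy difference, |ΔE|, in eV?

Using E = hf: E₁ = 5.427·10^-18 J, E₂ = 2.684·10^-18 J.
|ΔE| = |5.427·10^-18 − 2.684·10^-18| = 2.74·10^-18 J = 17.1 eV.

17.1 eV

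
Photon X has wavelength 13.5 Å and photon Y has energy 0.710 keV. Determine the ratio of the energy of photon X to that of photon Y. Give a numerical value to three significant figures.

1.29

E_X = 1.471e-16 J (from wavelength = 13.5 Å, via E = hc/λ).
E_Y = 1.138e-16 J (from energy = 0.710 keV, via E given directly).
Ratio = 1.471e-16 / 1.138e-16 = 1.29.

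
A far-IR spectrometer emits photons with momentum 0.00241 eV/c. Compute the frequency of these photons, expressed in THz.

0.583 THz

Take h = 6.62607015·10^-34 J·s, c = 2.99792458·10^8 m/s, 1 eV = 1.602176634·10^-19 J.
In SI units: p = 0.00241 eV/c = 1.2880·10^-30 kg·m/s.
Apply f = pc/h: f = 5.827·10^11 Hz.
Converting to THz: f = 0.5827 THz ≈ 0.583 THz.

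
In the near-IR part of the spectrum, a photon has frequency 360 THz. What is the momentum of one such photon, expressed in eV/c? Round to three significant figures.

Use h = 6.62607015e-34 J·s, c = 2.99792458e8 m/s, 1 eV = 1.602176634e-19 J.
In SI units: f = 360 THz = 3.6e14 Hz.
Apply p = hf/c: p = 7.957e-28 kg·m/s.
Converting to eV/c: p = 1.489 eV/c ≈ 1.49 eV/c.

1.49 eV/c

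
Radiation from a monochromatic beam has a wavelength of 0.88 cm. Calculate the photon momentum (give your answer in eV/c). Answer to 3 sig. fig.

Use h = 6.62607015e-34 J·s, c = 2.99792458e8 m/s, 1 eV = 1.602176634e-19 J.
First convert: λ = 0.88 cm = 0.0088 m.
The photon relation is p = h/λ, giving p = 7.530e-32 kg·m/s.
Converting to eV/c: p = 1.409e-4 eV/c ≈ 1.41e-4 eV/c.

1.41e-4 eV/c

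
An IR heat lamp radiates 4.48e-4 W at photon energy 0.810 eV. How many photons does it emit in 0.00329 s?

Total energy: E_total = P·t = 4.48e-4 × 0.00329 = 1.474e-6 J.
Per-photon energy: E = 1.298e-19 J.
N = E_total / E_photon = 1.14e13.

1.14e13 photons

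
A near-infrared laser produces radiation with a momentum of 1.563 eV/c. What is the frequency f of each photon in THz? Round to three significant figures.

First convert: p = 1.563 eV/c = 8.3531e-28 kg·m/s.
Apply f = pc/h: f = 3.779e14 Hz.
Converting to THz: f = 377.9 THz ≈ 378 THz.

378 THz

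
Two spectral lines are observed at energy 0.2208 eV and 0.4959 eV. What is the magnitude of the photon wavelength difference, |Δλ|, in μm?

Using λ = hc/E: λ₁ = 5.6152e-6 m, λ₂ = 2.5002e-6 m.
|Δλ| = |5.6152e-6 − 2.5002e-6| = 3.12e-6 m = 3.12 μm.

3.12 μm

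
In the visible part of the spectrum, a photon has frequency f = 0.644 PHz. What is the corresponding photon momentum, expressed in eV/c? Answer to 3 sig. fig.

Convert to SI: f = 0.644 PHz = 6.44e14 Hz.
Since p = hf/c for a photon, p = 1.423e-27 kg·m/s.
Converting to eV/c: p = 2.663 eV/c ≈ 2.66 eV/c.

2.66 eV/c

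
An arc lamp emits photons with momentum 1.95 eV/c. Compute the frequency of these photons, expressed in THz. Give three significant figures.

In SI units: p = 1.95 eV/c = 1.0421 × 10^-27 kg·m/s.
Apply f = pc/h: f = 4.715 × 10^14 Hz.
Converting to THz: f = 471.5 THz ≈ 472 THz.

472 THz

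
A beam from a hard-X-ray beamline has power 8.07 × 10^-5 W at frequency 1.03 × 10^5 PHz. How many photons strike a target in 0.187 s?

Total energy: E_total = P·t = 8.07 × 10^-5 × 0.187 = 1.509 × 10^-5 J.
Per-photon energy: E = 6.825 × 10^-14 J.
N = E_total / E_photon = 2.21 × 10^8.

2.21 × 10^8 photons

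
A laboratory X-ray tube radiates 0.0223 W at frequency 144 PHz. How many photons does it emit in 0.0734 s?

1.72 × 10^13 photons

Total energy: E_total = P·t = 0.0223 × 0.0734 = 0.001637 J.
Per-photon energy: E = 9.542 × 10^-17 J.
N = E_total / E_photon = 1.72 × 10^13.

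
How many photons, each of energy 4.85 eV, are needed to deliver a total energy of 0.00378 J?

4.86e15 photons

Per-photon energy: E = 7.771e-19 J (from energy = 4.85 eV).
N = E_total / E_photon = 0.00378 J / 7.771e-19 J = 4.86e15.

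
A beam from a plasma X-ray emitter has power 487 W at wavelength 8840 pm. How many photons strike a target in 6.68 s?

1.45e20 photons

Total energy: E_total = P·t = 487 × 6.68 = 3253 J.
Per-photon energy: E = 2.247e-17 J.
N = E_total / E_photon = 1.45e20.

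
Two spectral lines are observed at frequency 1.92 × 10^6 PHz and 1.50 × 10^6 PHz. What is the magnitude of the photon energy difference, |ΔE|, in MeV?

Using E = hf: E₁ = 1.272 × 10^-12 J, E₂ = 9.939 × 10^-13 J.
|ΔE| = |1.272 × 10^-12 − 9.939 × 10^-13| = 2.78 × 10^-13 J = 1.74 MeV.

1.74 MeV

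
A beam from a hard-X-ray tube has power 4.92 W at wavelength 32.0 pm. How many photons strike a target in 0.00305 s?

2.42e12 photons

Total energy: E_total = P·t = 4.92 × 0.00305 = 0.01501 J.
Per-photon energy: E = 6.208e-15 J.
N = E_total / E_photon = 2.42e12.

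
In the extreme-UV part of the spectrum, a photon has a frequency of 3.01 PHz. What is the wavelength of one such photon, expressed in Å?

In SI units: f = 3.01 PHz = 3.01e15 Hz.
Apply λ = c/f: λ = 9.960e-8 m.
Converting to Å: λ = 996.0 Å ≈ 996 Å.

996 Å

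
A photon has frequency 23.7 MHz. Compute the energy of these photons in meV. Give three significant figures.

9.80 × 10^-5 meV

Take h = 6.62607015 × 10^-34 J·s, 1 eV = 1.602176634 × 10^-19 J.
Convert to SI: f = 23.7 MHz = 2.37 × 10^7 Hz.
The photon relation is E = hf, giving E = 1.570 × 10^-26 J.
Converting to meV: E = 9.802 × 10^-5 meV ≈ 9.80 × 10^-5 meV.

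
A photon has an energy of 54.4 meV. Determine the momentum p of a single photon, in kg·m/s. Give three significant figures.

2.91 × 10^-29 kg·m/s

(c = 2.99792458 × 10^8 m/s, 1 eV = 1.602176634 × 10^-19 J.)
In SI units: E = 54.4 meV = 8.7158 × 10^-21 J.
Since p = E/c for a photon, p = 2.907 × 10^-29 kg·m/s.
So p ≈ 2.91 × 10^-29 kg·m/s.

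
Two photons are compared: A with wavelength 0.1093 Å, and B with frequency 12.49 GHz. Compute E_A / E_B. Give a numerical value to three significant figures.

E_A = 1.817 × 10^-14 J (from wavelength = 0.1093 Å, via E = hc/λ).
E_B = 8.276 × 10^-24 J (from frequency = 12.49 GHz, via E = hf).
Ratio = 1.817 × 10^-14 / 8.276 × 10^-24 = 2.20 × 10^9.

2.20 × 10^9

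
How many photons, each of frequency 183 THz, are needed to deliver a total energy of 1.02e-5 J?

8.41e13 photons

Per-photon energy: E = 1.213e-19 J (from frequency = 183 THz).
N = E_total / E_photon = 1.02e-5 J / 1.213e-19 J = 8.41e13.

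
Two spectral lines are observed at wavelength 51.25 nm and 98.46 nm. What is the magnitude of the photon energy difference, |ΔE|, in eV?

Using E = hc/λ: E₁ = 3.8760e-18 J, E₂ = 2.0175e-18 J.
|ΔE| = |3.8760e-18 − 2.0175e-18| = 1.86e-18 J = 11.6 eV.

11.6 eV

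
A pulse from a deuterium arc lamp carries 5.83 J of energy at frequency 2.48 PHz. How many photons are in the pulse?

3.55e18 photons

Per-photon energy: E = 1.643e-18 J (from frequency = 2.48 PHz).
N = E_total / E_photon = 5.83 J / 1.643e-18 J = 3.55e18.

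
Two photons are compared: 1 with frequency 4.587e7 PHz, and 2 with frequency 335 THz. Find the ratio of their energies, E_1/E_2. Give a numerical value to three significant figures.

E_1 = 3.039e-11 J (from frequency = 4.587e7 PHz, via E = hf).
E_2 = 2.220e-19 J (from frequency = 335 THz, via E = hf).
Ratio = 3.039e-11 / 2.220e-19 = 1.37e8.

1.37e8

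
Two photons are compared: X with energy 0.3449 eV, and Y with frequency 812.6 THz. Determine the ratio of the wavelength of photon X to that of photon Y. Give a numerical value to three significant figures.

9.74

λ_X = 3.595 × 10^-6 m (from energy = 0.3449 eV, via λ = hc/E).
λ_Y = 3.689 × 10^-7 m (from frequency = 812.6 THz, via λ = c/f).
Ratio = 3.595 × 10^-6 / 3.689 × 10^-7 = 9.74.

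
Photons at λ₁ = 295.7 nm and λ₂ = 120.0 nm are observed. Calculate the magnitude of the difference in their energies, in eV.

Using E = hc/λ: E₁ = 6.7178·10^-19 J, E₂ = 1.6554·10^-18 J.
|ΔE| = |6.7178·10^-19 − 1.6554·10^-18| = 9.84·10^-19 J = 6.14 eV.

6.14 eV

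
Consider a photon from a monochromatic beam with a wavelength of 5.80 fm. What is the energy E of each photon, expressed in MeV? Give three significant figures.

214 MeV

In SI units: λ = 5.80 fm = 5.80 × 10^-15 m.
Since E = hc/λ for a photon, E = 3.425 × 10^-11 J.
Converting to MeV: E = 213.8 MeV ≈ 214 MeV.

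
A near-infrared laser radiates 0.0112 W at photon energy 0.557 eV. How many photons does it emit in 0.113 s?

Total energy: E_total = P·t = 0.0112 × 0.113 = 0.001266 J.
Per-photon energy: E = 8.924e-20 J.
N = E_total / E_photon = 1.42e16.

1.42e16 photons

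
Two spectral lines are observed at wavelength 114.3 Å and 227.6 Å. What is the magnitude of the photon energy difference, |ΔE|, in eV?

54.0 eV

Using E = hc/λ: E₁ = 1.7379 × 10^-17 J, E₂ = 8.7278 × 10^-18 J.
|ΔE| = |1.7379 × 10^-17 − 8.7278 × 10^-18| = 8.65 × 10^-18 J = 54.0 eV.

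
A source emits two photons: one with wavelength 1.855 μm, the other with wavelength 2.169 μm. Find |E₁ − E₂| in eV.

0.0968 eV

Using E = hc/λ: E₁ = 1.0709 × 10^-19 J, E₂ = 9.1583 × 10^-20 J.
|ΔE| = |1.0709 × 10^-19 − 9.1583 × 10^-20| = 1.55 × 10^-20 J = 0.0968 eV.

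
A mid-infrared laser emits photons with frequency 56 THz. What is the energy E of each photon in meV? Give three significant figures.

Use h = 6.62607015e-34 J·s, 1 eV = 1.602176634e-19 J.
First convert: f = 56 THz = 5.6e13 Hz.
The photon relation is E = hf, giving E = 3.711e-20 J.
Converting to meV: E = 231.6 meV ≈ 232 meV.

232 meV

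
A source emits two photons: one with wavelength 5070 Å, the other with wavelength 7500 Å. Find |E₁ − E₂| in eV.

Using E = hc/λ: E₁ = 3.918 × 10^-19 J, E₂ = 2.649 × 10^-19 J.
|ΔE| = |3.918 × 10^-19 − 2.649 × 10^-19| = 1.27 × 10^-19 J = 0.792 eV.

0.792 eV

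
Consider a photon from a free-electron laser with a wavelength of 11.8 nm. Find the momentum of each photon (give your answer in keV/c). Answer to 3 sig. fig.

Convert to SI: λ = 11.8 nm = 1.18 × 10^-8 m.
Apply p = h/λ: p = 5.615 × 10^-26 kg·m/s.
Converting to keV/c: p = 0.1051 keV/c ≈ 0.105 keV/c.

0.105 keV/c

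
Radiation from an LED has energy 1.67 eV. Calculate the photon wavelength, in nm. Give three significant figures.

Convert to SI: E = 1.67 eV = 2.6756 × 10^-19 J.
For a photon λ = hc/E, so λ = 7.424 × 10^-7 m.
Converting to nm: λ = 742.4 nm ≈ 742 nm.

742 nm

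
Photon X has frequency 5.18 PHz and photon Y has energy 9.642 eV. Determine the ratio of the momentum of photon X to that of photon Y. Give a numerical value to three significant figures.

p_X = 1.145 × 10^-26 kg·m/s (from frequency = 5.18 PHz, via p = hf/c).
p_Y = 5.153 × 10^-27 kg·m/s (from energy = 9.642 eV, via p = E/c).
Ratio = 1.145 × 10^-26 / 5.153 × 10^-27 = 2.22.

2.22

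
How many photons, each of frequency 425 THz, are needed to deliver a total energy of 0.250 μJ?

8.88e11 photons

Per-photon energy: E = 2.816e-19 J (from frequency = 425 THz).
N = E_total / E_photon = 2.50e-7 J / 2.816e-19 J = 8.88e11.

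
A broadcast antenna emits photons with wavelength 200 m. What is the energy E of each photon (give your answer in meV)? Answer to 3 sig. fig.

6.20e-6 meV

Take h = 6.62607015e-34 J·s, c = 2.99792458e8 m/s, 1 eV = 1.602176634e-19 J.
Since E = hc/λ for a photon, E = 9.932e-28 J.
Converting to meV: E = 6.199e-6 meV ≈ 6.20e-6 meV.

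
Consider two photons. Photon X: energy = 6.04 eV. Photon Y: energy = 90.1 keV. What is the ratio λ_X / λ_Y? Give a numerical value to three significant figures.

λ_X = 2.053 × 10^-7 m (from energy = 6.04 eV, via λ = hc/E).
λ_Y = 1.376 × 10^-11 m (from energy = 90.1 keV, via λ = hc/E).
Ratio = 2.053 × 10^-7 / 1.376 × 10^-11 = 1.49 × 10^4.

1.49 × 10^4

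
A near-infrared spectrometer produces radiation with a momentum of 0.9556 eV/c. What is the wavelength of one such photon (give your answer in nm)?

(h = 6.62607015e-34 J·s, c = 2.99792458e8 m/s, 1 eV = 1.602176634e-19 J.)
First convert: p = 0.9556 eV/c = 5.1070e-28 kg·m/s.
Apply λ = h/p: λ = 1.297e-6 m.
Converting to nm: λ = 1297 nm ≈ 1300 nm.

1300 nm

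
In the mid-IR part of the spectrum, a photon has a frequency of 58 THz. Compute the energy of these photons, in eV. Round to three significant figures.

0.240 eV

(h = 6.62607015 × 10^-34 J·s, 1 eV = 1.602176634 × 10^-19 J.)
In SI units: f = 58 THz = 5.8 × 10^13 Hz.
For a photon E = hf, so E = 3.843 × 10^-20 J.
Converting to eV: E = 0.2399 eV ≈ 0.240 eV.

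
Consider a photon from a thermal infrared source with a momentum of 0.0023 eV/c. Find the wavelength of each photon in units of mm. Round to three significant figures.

First convert: p = 0.0023 eV/c = 1.2292 × 10^-30 kg·m/s.
Apply λ = h/p: λ = 5.391 × 10^-4 m.
Converting to mm: λ = 0.5391 mm ≈ 0.539 mm.

0.539 mm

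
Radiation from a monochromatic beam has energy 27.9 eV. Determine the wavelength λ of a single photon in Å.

444 Å

Convert to SI: E = 27.9 eV = 4.4701e-18 J.
The photon relation is λ = hc/E, giving λ = 4.444e-8 m.
Converting to Å: λ = 444.4 Å ≈ 444 Å.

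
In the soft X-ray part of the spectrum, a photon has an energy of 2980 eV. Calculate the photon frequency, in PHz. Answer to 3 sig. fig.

721 PHz

(h = 6.62607015 × 10^-34 J·s, 1 eV = 1.602176634 × 10^-19 J.)
First convert: E = 2980 eV = 4.7745 × 10^-16 J.
Apply f = E/h: f = 7.206 × 10^17 Hz.
Converting to PHz: f = 720.6 PHz ≈ 721 PHz.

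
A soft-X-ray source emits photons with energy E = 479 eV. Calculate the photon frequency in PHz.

116 PHz

(h = 6.62607015 × 10^-34 J·s, 1 eV = 1.602176634 × 10^-19 J.)
In SI units: E = 479 eV = 7.6744 × 10^-17 J.
The photon relation is f = E/h, giving f = 1.158 × 10^17 Hz.
Converting to PHz: f = 115.8 PHz ≈ 116 PHz.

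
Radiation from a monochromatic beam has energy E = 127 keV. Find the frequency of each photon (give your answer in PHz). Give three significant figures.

3.07 × 10^4 PHz

Take h = 6.62607015 × 10^-34 J·s, 1 eV = 1.602176634 × 10^-19 J.
In SI units: E = 127 keV = 2.0348 × 10^-14 J.
Since f = E/h for a photon, f = 3.071 × 10^19 Hz.
Converting to PHz: f = 30710 PHz ≈ 3.07 × 10^4 PHz.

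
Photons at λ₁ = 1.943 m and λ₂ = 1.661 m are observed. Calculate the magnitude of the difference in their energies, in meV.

Using E = hc/λ: E₁ = 1.0224 × 10^-25 J, E₂ = 1.1959 × 10^-25 J.
|ΔE| = |1.0224 × 10^-25 − 1.1959 × 10^-25| = 1.74 × 10^-26 J = 1.08 × 10^-4 meV.

1.08 × 10^-4 meV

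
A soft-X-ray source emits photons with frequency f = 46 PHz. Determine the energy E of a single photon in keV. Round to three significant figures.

0.190 keV

First convert: f = 46 PHz = 4.6·10^16 Hz.
Apply E = hf: E = 3.048·10^-17 J.
Converting to keV: E = 0.1902 keV ≈ 0.190 keV.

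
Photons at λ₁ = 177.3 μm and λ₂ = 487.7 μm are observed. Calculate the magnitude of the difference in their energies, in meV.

Using E = hc/λ: E₁ = 1.1204 × 10^-21 J, E₂ = 4.0731 × 10^-22 J.
|ΔE| = |1.1204 × 10^-21 − 4.0731 × 10^-22| = 7.13 × 10^-22 J = 4.45 meV.

4.45 meV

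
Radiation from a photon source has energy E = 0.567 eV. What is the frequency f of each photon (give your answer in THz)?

In SI units: E = 0.567 eV = 9.0843·10^-20 J.
For a photon f = E/h, so f = 1.371·10^14 Hz.
Converting to THz: f = 137.1 THz ≈ 137 THz.

137 THz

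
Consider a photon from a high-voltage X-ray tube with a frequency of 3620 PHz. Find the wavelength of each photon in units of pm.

Convert to SI: f = 3620 PHz = 3.62 × 10^18 Hz.
Apply λ = c/f: λ = 8.282 × 10^-11 m.
Converting to pm: λ = 82.82 pm ≈ 82.8 pm.

82.8 pm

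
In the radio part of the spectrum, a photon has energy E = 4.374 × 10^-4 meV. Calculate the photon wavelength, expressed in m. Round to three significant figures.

2.83 m

Use h = 6.62607015 × 10^-34 J·s, c = 2.99792458 × 10^8 m/s, 1 eV = 1.602176634 × 10^-19 J.
Convert to SI: E = 4.374 × 10^-4 meV = 7.0079 × 10^-26 J.
Since λ = hc/E for a photon, λ = 2.835 m.
So λ ≈ 2.83 m.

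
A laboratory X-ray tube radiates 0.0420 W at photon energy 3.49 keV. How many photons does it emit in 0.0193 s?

1.45e12 photons

Total energy: E_total = P·t = 0.0420 × 0.0193 = 8.106e-4 J.
Per-photon energy: E = 5.592e-16 J.
N = E_total / E_photon = 1.45e12.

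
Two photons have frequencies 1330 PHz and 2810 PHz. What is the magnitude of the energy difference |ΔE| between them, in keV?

Using E = hf: E₁ = 8.813e-16 J, E₂ = 1.862e-15 J.
|ΔE| = |8.813e-16 − 1.862e-15| = 9.81e-16 J = 6.12 keV.

6.12 keV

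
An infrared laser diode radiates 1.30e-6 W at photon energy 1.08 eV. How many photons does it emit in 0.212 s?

Total energy: E_total = P·t = 1.30e-6 × 0.212 = 2.756e-7 J.
Per-photon energy: E = 1.730e-19 J.
N = E_total / E_photon = 1.59e12.

1.59e12 photons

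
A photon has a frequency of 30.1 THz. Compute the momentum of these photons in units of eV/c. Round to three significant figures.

0.124 eV/c

Use h = 6.62607015 × 10^-34 J·s, c = 2.99792458 × 10^8 m/s, 1 eV = 1.602176634 × 10^-19 J.
In SI units: f = 30.1 THz = 3.01 × 10^13 Hz.
For a photon p = hf/c, so p = 6.653 × 10^-29 kg·m/s.
Converting to eV/c: p = 0.1245 eV/c ≈ 0.124 eV/c.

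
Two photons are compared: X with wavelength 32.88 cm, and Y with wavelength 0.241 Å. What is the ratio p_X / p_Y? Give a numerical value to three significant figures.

p_X = 2.015 × 10^-33 kg·m/s (from wavelength = 32.88 cm, via p = h/λ).
p_Y = 2.749 × 10^-23 kg·m/s (from wavelength = 0.241 Å, via p = h/λ).
Ratio = 2.015 × 10^-33 / 2.749 × 10^-23 = 7.33 × 10^-11.

7.33 × 10^-11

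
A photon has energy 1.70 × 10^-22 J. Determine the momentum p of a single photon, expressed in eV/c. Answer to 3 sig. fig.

1.06 × 10^-3 eV/c

(c = 2.99792458 × 10^8 m/s, 1 eV = 1.602176634 × 10^-19 J.)
For a photon p = E/c, so p = 5.671 × 10^-31 kg·m/s.
Converting to eV/c: p = 0.001061 eV/c ≈ 1.06 × 10^-3 eV/c.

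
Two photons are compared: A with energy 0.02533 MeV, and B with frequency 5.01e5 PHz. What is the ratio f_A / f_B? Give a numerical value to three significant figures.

f_A = 6.125e18 Hz (from energy = 0.02533 MeV, via f = E/h).
f_B = 5.010e20 Hz (from frequency = 5.01e5 PHz, via f given directly).
Ratio = 6.125e18 / 5.010e20 = 0.0122.

0.0122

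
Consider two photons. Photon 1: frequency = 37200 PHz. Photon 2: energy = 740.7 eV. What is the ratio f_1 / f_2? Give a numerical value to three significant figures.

208

f_1 = 3.720 × 10^19 Hz (from frequency = 37200 PHz, via f given directly).
f_2 = 1.791 × 10^17 Hz (from energy = 740.7 eV, via f = E/h).
Ratio = 3.720 × 10^19 / 1.791 × 10^17 = 208.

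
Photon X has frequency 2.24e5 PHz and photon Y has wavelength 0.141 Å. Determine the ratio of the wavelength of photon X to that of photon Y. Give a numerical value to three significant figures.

0.0949

λ_X = 1.338e-12 m (from frequency = 2.24e5 PHz, via λ = c/f).
λ_Y = 1.410e-11 m (from wavelength = 0.141 Å, via λ given directly).
Ratio = 1.338e-12 / 1.410e-11 = 0.0949.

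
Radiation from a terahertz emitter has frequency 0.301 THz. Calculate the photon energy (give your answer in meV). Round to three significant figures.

Use h = 6.62607015 × 10^-34 J·s, 1 eV = 1.602176634 × 10^-19 J.
Convert to SI: f = 0.301 THz = 3.01 × 10^11 Hz.
Since E = hf for a photon, E = 1.994 × 10^-22 J.
Converting to meV: E = 1.245 meV ≈ 1.24 meV.

1.24 meV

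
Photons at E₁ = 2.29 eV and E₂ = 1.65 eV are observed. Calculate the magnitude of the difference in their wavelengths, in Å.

Using λ = hc/E: λ₁ = 5.414·10^-7 m, λ₂ = 7.514·10^-7 m.
|Δλ| = |5.414·10^-7 − 7.514·10^-7| = 2.10·10^-7 m = 2100 Å.

2100 Å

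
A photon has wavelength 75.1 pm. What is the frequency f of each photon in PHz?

3990 PHz

(c = 2.99792458e8 m/s.)
Convert to SI: λ = 75.1 pm = 7.51e-11 m.
Since f = c/λ for a photon, f = 3.992e18 Hz.
Converting to PHz: f = 3992 PHz ≈ 3990 PHz.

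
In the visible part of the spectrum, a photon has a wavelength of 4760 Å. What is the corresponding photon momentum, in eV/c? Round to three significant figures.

Take h = 6.62607015 × 10^-34 J·s, c = 2.99792458 × 10^8 m/s, 1 eV = 1.602176634 × 10^-19 J.
In SI units: λ = 4760 Å = 4.76 × 10^-7 m.
Since p = h/λ for a photon, p = 1.392 × 10^-27 kg·m/s.
Converting to eV/c: p = 2.605 eV/c ≈ 2.60 eV/c.

2.60 eV/c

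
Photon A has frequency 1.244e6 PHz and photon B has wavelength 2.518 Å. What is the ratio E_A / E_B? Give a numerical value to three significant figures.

1040

E_A = 8.243e-13 J (from frequency = 1.244e6 PHz, via E = hf).
E_B = 7.889e-16 J (from wavelength = 2.518 Å, via E = hc/λ).
Ratio = 8.243e-13 / 7.889e-16 = 1040.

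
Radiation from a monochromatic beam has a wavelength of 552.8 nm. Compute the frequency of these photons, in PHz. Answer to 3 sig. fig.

Convert to SI: λ = 552.8 nm = 5.528e-7 m.
Since f = c/λ for a photon, f = 5.423e14 Hz.
Converting to PHz: f = 0.5423 PHz ≈ 0.542 PHz.

0.542 PHz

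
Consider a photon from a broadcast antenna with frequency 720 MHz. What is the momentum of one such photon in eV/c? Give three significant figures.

2.98 × 10^-6 eV/c

Take h = 6.62607015 × 10^-34 J·s, c = 2.99792458 × 10^8 m/s, 1 eV = 1.602176634 × 10^-19 J.
In SI units: f = 720 MHz = 7.2 × 10^8 Hz.
The photon relation is p = hf/c, giving p = 1.591 × 10^-33 kg·m/s.
Converting to eV/c: p = 2.978 × 10^-6 eV/c ≈ 2.98 × 10^-6 eV/c.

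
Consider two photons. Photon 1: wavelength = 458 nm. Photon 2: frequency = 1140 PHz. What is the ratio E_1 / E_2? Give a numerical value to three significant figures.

5.74e-4

E_1 = 4.337e-19 J (from wavelength = 458 nm, via E = hc/λ).
E_2 = 7.554e-16 J (from frequency = 1140 PHz, via E = hf).
Ratio = 4.337e-19 / 7.554e-16 = 5.74e-4.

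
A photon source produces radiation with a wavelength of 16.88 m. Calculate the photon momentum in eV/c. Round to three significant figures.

7.35 × 10^-8 eV/c

Apply p = h/λ: p = 3.925 × 10^-35 kg·m/s.
Converting to eV/c: p = 7.345 × 10^-8 eV/c ≈ 7.35 × 10^-8 eV/c.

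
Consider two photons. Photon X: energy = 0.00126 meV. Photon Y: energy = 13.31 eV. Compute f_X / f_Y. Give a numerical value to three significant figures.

9.47 × 10^-8

f_X = 3.047 × 10^8 Hz (from energy = 0.00126 meV, via f = E/h).
f_Y = 3.218 × 10^15 Hz (from energy = 13.31 eV, via f = E/h).
Ratio = 3.047 × 10^8 / 3.218 × 10^15 = 9.47 × 10^-8.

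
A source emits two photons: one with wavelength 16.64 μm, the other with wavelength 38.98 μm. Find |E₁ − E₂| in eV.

0.0427 eV

Using E = hc/λ: E₁ = 1.1938e-20 J, E₂ = 5.0961e-21 J.
|ΔE| = |1.1938e-20 − 5.0961e-21| = 6.84e-21 J = 0.0427 eV.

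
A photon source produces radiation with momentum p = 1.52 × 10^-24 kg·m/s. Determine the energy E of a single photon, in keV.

2.84 keV

The photon relation is E = pc, giving E = 4.557 × 10^-16 J.
Converting to keV: E = 2.844 keV ≈ 2.84 keV.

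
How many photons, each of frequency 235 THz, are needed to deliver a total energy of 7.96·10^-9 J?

5.11·10^10 photons

Per-photon energy: E = 1.557·10^-19 J (from frequency = 235 THz).
N = E_total / E_photon = 7.96·10^-9 J / 1.557·10^-19 J = 5.11·10^10.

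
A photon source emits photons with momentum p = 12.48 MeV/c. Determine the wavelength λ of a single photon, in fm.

Take h = 6.62607015 × 10^-34 J·s, c = 2.99792458 × 10^8 m/s, 1 eV = 1.602176634 × 10^-19 J.
First convert: p = 12.48 MeV/c = 6.6697 × 10^-21 kg·m/s.
The photon relation is λ = h/p, giving λ = 9.935 × 10^-14 m.
Converting to fm: λ = 99.35 fm ≈ 99.3 fm.

99.3 fm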